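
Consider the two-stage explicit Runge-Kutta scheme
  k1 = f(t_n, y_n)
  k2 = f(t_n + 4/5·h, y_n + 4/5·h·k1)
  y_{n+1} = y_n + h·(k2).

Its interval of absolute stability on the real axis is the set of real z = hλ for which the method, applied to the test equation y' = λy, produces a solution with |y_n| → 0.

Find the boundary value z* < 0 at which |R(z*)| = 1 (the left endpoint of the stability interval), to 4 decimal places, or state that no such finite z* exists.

z* = -1.2500.

With y'=λy (z=hλ):
  k1=λy_n ⇒ h·k1=z·y_n;  k2=λ(1+4/5z)y_n ⇒ h·k2=z(1+4/5z)y_n
  y_{n+1}/y_n = 1 + z(1+4/5z) = 1 + z + 4/5z²
  so R(z) = 1 + z + 4/5z².

Find x<0 with |R(x)|<1.
x=-1.68: |R|=1.5779
R=1: x+4/5x²=0 ⇒ x=−5/4=-1.2500; min R=1−1/(4·4/5)=0.6875>−1
Confirm numerically:
  x=-1.085: |R|=0.85678 <1
  x=-0.968: |R|=0.78162 <1
  x=-0.671: |R|=0.68919 <1
  x=-0.519: |R|=0.69649 <1
  x=-1.830: |R|=1.84912 >1
  x=-1.614: |R|=1.47000 >1
Interval (-1.2500, 0).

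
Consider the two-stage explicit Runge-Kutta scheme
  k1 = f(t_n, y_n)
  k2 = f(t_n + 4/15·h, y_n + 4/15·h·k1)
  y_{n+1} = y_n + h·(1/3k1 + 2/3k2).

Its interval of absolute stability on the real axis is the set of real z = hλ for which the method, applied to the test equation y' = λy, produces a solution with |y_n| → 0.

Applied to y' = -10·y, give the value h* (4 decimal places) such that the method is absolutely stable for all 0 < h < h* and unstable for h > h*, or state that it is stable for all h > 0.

(-5.6250,0); λ=-10 ⇒ h* = (45/8)/10 = 0.5625.

Set f=λy, z=hλ:
  k1=λy_n ⇒ h·k1=z·y_n;  k2=λ(1+4/15z)y_n ⇒ h·k2=z(1+4/15z)y_n
  y_{n+1}/y_n = 1 + 1/3z + 2/3z(1+4/15z) = 1 + z + 8/45z²
  R(z) = 1 + z + 8/45z².

Find x<0 with |R(x)|<1.
x=-1.51: |R|=0.1046
R=1: x+8/45x²=0 ⇒ x=−45/8=-5.6250; min R=1−1/(4·8/45)=-0.4062>−1
Confirm numerically:
  x=-4.942: |R|=0.39993 <1
  x=-2.832: |R|=0.40618 <1
  x=-2.495: |R|=0.38833 <1
  x=-6.179: |R|=1.60856 >1
  x=-5.687: |R|=1.06268 >1
So |R|<1 on (-5.6250, 0).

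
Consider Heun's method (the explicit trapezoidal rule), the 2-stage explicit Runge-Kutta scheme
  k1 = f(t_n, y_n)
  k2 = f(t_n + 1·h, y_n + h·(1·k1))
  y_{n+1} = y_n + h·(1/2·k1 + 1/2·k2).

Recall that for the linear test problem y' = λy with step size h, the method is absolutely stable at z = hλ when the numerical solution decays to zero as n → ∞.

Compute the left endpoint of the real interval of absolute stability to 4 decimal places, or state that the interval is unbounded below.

z* = -2.0000.

On y'=λy, z=hλ:
  order 2, 2-stage ⇒ R(z)=1+z+z^2/2
  (e.g. R(-0.54)=0.60580, |R|=0.60580)

Solve |R(x)|<1 on ℝ⁻.
x=-0.54: |R|=0.6058
|R(-1.36)|=0.5648 |R(-1.24)|=0.5288 |R(-1)|=0.5000
Bisect:
  x_lo=-2.5541 |R|=1.7076  x_hi=-0.3384 |R|=0.7189
  mid=-1.44624 |R|=0.59957 →hi
  mid=-2.00017 |R|=1.00017 →lo
  mid=-1.72321 |R|=0.76152 →hi
  mid=-1.86169 |R|=0.87126 →hi
  mid=-1.93093 |R|=0.93332 →hi
  mid=-1.96555 |R|=0.96615 →hi
  mid=-1.98286 |R|=0.98301 →hi
  mid=-1.99152 |R|=0.99156 →hi
  mid=-1.99585 |R|=0.99586 →hi
  mid=-1.99801 |R|=0.99801 →hi
  ...
  [-2.00004,-1.99990] ⇒ x*=-2.0000
So |R|<1 on (-2.0000, 0).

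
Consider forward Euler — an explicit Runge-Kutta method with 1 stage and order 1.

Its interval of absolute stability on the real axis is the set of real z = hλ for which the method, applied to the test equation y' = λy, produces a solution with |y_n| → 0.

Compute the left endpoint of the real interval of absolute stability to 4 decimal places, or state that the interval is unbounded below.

z* = -2.0000.

On y'=λy, z=hλ:
  order 1, 1-stage ⇒ R(z)=1+z
  (e.g. R(-0.64)=0.36000, |R|=0.36000)

Need |R(x)|<1, x<0.
x=-0.64: |R|=0.3600
|R(-2.16)|=1.1600 |R(-1.83)|=0.8300 |R(-1.25)|=0.2500
Bisect:
  x_lo=-2.7874 |R|=1.7874  x_hi=-0.1416 |R|=0.8584
  mid=-1.46451 |R|=0.46451 →hi
  mid=-2.12598 |R|=1.12598 →lo
  mid=-1.79525 |R|=0.79525 →hi
  mid=-1.96061 |R|=0.96061 →hi
  mid=-2.04329 |R|=1.04329 →lo
  mid=-2.00195 |R|=1.00195 →lo
  mid=-1.98128 |R|=0.98128 →hi
  ...
  [-2.00002,-1.99985] ⇒ x*=-2.0000
So |R|<1 on (-2.0000, 0).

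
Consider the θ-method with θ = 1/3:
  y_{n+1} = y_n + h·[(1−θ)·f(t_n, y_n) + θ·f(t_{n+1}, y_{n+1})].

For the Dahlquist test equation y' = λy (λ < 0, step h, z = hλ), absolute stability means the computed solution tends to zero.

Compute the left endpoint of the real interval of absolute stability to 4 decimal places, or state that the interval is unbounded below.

With y'=λy (z=hλ):
  y_{n+1} = y_n + z·[2/3·y_n + 1/3·y_{n+1}] ⇒ (1 − 1/3z)y_{n+1} = (1 + 2/3z)y_n
  so R(z) = (1 + 2/3z)/(1 − 1/3z).

Need |R(x)|<1, x<0.
x=-0.62: |R|=0.4862
R=−1: 1+2/3x = −1+1/3x ⇒ -1/3x=2 ⇒ x=2/(-1/3)=-6.0000
Confirm numerically:
  x=-3.732: |R|=0.66310 <1
  x=-3.729: |R|=0.66251 <1
  x=-3.376: |R|=0.58846 <1
  x=-3.239: |R|=0.55746 <1
  x=-6.366: |R|=1.03908 >1
  x=-6.081: |R|=1.00892 >1
Interval (-6.0000, 0).

z* = -6.0000.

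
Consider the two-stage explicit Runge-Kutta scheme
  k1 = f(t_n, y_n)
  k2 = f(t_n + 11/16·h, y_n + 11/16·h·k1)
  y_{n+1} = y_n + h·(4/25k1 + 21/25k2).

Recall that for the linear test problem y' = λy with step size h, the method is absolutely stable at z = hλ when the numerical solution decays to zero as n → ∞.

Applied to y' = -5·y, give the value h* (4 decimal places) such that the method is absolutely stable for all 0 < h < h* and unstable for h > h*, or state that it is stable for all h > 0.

Test eqn y'=λy, z=hλ:
  k1=λy_n ⇒ h·k1=z·y_n;  k2=λ(1+11/16z)y_n ⇒ h·k2=z(1+11/16z)y_n
  y_{n+1}/y_n = 1 + 4/25z + 21/25z(1+11/16z) = 1 + z + 231/400z²
  R(z) = 1 + z + 231/400z².

Boundary: |R(x)|=1, x<0.
x=-1.23: |R|=0.6437
R=1: x+231/400x²=0 ⇒ x=−400/231=-1.7316; min R=1−1/(4·231/400)=0.5671>−1
Confirm numerically:
  x=-1.141: |R|=0.61084 <1
  x=-1.027: |R|=0.58211 <1
  x=-0.964: |R|=0.57267 <1
  x=-0.920: |R|=0.56880 <1
  x=-2.319: |R|=1.78666 >1
  x=-2.200: |R|=1.59510 >1
  x=-2.180: |R|=1.56451 >1
So |R|<1 on (-1.7316, 0).

(-1.7316,0); λ=-5 ⇒ h* = (400/231)/5 = 0.3463.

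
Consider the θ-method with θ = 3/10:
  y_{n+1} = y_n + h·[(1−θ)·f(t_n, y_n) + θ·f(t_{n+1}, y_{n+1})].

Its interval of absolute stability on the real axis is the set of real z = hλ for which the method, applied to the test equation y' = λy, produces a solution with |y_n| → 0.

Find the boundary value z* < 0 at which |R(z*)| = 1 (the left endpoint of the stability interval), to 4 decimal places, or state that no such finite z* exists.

left endpoint -5.0000.

Test eqn y'=λy, z=hλ:
  y_{n+1} = y_n + z·[7/10·y_n + 3/10·y_{n+1}] ⇒ (1 − 3/10z)y_{n+1} = (1 + 7/10z)y_n
  ⇒ R(z) = (1 + 7/10z)/(1 − 3/10z).

Solve |R(x)|<1 on ℝ⁻.
x=-1.06: |R|=0.1958
R=−1: 1+7/10x = −1+3/10x ⇒ -2/5x=2 ⇒ x=2/(-2/5)=-5.0000
Confirm numerically:
  x=-3.947: |R|=0.80715 <1
  x=-3.612: |R|=0.73354 <1
  x=-2.087: |R|=0.28344 <1
  x=-2.015: |R|=0.25584 <1
  x=-5.588: |R|=1.08788 >1
  x=-5.471: |R|=1.07133 >1
So |R|<1 on (-5.0000, 0).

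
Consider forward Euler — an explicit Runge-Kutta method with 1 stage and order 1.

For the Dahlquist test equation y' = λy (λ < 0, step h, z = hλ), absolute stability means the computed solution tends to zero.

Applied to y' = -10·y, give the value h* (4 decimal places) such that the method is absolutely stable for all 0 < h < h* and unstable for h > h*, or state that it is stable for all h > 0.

On y'=λy, z=hλ:
  order 1, 1-stage ⇒ R(z)=1+z
  (e.g. R(-0.97)=0.03000, |R|=0.03000)

Solve |R(x)|<1 on ℝ⁻.
x=-0.97: |R|=0.0300
|R(-1.7)|=0.7000 |R(-0.86)|=0.1400 |R(-0.75)|=0.2500
Bisect:
  x_lo=-2.3901 |R|=1.3901  x_hi=-0.1227 |R|=0.8773
  mid=-1.25640 |R|=0.25640 →hi
  mid=-1.82327 |R|=0.82327 →hi
  mid=-2.10671 |R|=1.10671 →lo
  mid=-1.96499 |R|=0.96499 →hi
  mid=-2.03585 |R|=1.03585 →lo
  mid=-2.00042 |R|=1.00042 →lo
  mid=-1.98270 |R|=0.98270 →hi
  mid=-1.99156 |R|=0.99156 →hi
  ...
  [-2.00000,-1.99986] ⇒ x*=-2.0000
Interval (-2.0000, 0).

(-2.0000,0); λ=-10 ⇒ h* = 0.2000.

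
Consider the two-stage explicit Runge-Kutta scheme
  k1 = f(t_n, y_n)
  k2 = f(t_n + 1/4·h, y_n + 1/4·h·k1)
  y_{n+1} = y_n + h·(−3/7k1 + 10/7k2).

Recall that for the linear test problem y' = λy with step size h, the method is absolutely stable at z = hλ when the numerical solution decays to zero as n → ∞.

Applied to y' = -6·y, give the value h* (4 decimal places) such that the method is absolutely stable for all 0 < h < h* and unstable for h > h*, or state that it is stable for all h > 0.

On y'=λy, z=hλ:
  k1=λy_n ⇒ h·k1=z·y_n;  k2=λ(1+1/4z)y_n ⇒ h·k2=z(1+1/4z)y_n
  y_{n+1}/y_n = 1 − 3/7z + 10/7z(1+1/4z) = 1 + z + 5/14z²
  R(z) = 1 + z + 5/14z².

Need |R(x)|<1, x<0.
x=-1.1: |R|=0.3321
R=1: x+5/14x²=0 ⇒ x=−14/5=-2.8000; min R=1−1/(4·5/14)=0.3000>−1
Confirm numerically:
  x=-1.926: |R|=0.39881 <1
  x=-1.419: |R|=0.30013 <1
  x=-1.152: |R|=0.32197 <1
  x=-3.115: |R|=1.35044 >1
  x=-2.849: |R|=1.04986 >1
So |R|<1 on (-2.8000, 0).

(-2.8000,0); λ=-6 ⇒ h* = (14/5)/6 = 0.4667.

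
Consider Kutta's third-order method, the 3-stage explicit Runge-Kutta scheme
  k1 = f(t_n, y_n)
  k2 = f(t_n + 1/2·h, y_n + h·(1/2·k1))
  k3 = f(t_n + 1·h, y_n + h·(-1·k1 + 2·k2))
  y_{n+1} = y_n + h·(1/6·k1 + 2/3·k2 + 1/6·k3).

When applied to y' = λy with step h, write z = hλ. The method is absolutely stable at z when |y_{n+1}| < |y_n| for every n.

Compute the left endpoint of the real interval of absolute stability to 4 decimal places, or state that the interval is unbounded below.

On y'=λy, z=hλ:
  order 3, 3-stage ⇒ R(z)=1+z+z^2/2+z^3/6
  (e.g. R(-1.08)=0.29325, |R|=0.29325)

Need |R(x)|<1, x<0.
x=-1.08: |R|=0.2932
|R(-1.65)|=0.0374 |R(-1.35)|=0.1512 |R(-1.22)|=0.2216
Bisect:
  x_lo=-3.2483 |R|=2.6849  x_hi=-0.0740 |R|=0.9287
  mid=-1.66115 |R|=0.04541 →hi
  mid=-2.45472 |R|=0.90710 →hi
  mid=-2.85150 |R|=1.65025 →lo
  mid=-2.65311 |R|=1.24615 →lo
  mid=-2.55391 |R|=1.06898 →lo
  mid=-2.50431 |R|=0.98619 →hi
  mid=-2.52911 |R|=1.02711 →lo
  ...
  [-2.51284,-2.51264] ⇒ x*=-2.5127
Stable set (-2.5127, 0).

left endpoint -2.5127.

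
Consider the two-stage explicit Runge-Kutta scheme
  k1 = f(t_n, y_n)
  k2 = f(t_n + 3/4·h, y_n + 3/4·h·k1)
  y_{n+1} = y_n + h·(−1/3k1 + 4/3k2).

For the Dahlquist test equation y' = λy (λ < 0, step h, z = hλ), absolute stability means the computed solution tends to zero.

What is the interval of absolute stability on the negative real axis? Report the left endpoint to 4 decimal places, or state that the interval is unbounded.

With y'=λy (z=hλ):
  k1=λy_n ⇒ h·k1=z·y_n;  k2=λ(1+3/4z)y_n ⇒ h·k2=z(1+3/4z)y_n
  y_{n+1}/y_n = 1 − 1/3z + 4/3z(1+3/4z) = 1 + z + z²
  Hence R(z) = 1 + z + z².

Find x<0 with |R(x)|<1.
x=-0.48: |R|=0.7504
R=1: x+1x²=0 ⇒ x=−1=-1.0000; min R=1−1/(4·1)=0.7500>−1
Confirm numerically:
  x=-0.814: |R|=0.84860 <1
  x=-0.799: |R|=0.83940 <1
  x=-0.737: |R|=0.80617 <1
  x=-0.478: |R|=0.75048 <1
  x=-1.367: |R|=1.50169 >1
  x=-1.231: |R|=1.28436 >1
  x=-1.089: |R|=1.09692 >1
So |R|<1 on (-1.0000, 0).

(-1.0000, 0).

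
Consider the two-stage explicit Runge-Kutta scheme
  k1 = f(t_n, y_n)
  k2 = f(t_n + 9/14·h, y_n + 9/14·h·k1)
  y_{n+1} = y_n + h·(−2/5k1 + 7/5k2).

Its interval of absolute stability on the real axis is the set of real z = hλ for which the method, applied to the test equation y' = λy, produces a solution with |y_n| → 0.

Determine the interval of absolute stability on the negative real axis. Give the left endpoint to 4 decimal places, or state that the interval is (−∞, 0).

On y'=λy, z=hλ:
  k1=λy_n ⇒ h·k1=z·y_n;  k2=λ(1+9/14z)y_n ⇒ h·k2=z(1+9/14z)y_n
  y_{n+1}/y_n = 1 − 2/5z + 7/5z(1+9/14z) = 1 + z + 9/10z²
  so R(z) = 1 + z + 9/10z².

Find x<0 with |R(x)|<1.
x=-1.77: |R|=2.0496
R=1: x+9/10x²=0 ⇒ x=−10/9=-1.1111; min R=1−1/(4·9/10)=0.7222>−1
Confirm numerically:
  x=-1.074: |R|=0.96413 <1
  x=-0.963: |R|=0.87163 <1
  x=-0.721: |R|=0.74686 <1
  x=-1.369: |R|=1.31774 >1
  x=-1.368: |R|=1.31628 >1
  x=-1.264: |R|=1.17393 >1
So |R|<1 on (-1.1111, 0).

(-1.1111, 0).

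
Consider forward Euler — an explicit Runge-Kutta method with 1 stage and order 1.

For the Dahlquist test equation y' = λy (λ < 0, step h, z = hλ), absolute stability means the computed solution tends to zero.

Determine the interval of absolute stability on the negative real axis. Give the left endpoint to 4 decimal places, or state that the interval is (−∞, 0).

Test eqn y'=λy, z=hλ:
  order 1, 1-stage ⇒ R(z)=1+z
  (e.g. R(-0.57)=0.43000, |R|=0.43000)

Boundary: |R(x)|=1, x<0.
x=-0.57: |R|=0.4300
|R(-1.41)|=0.4100 |R(-1.38)|=0.3800 |R(-0.56)|=0.4400
Bisect:
  x_lo=-2.3383 |R|=1.3383  x_hi=-0.2566 |R|=0.7434
  mid=-1.29746 |R|=0.29746 →hi
  mid=-1.81788 |R|=0.81788 →hi
  mid=-2.07809 |R|=1.07809 →lo
  mid=-1.94798 |R|=0.94798 →hi
  mid=-2.01303 |R|=1.01303 →lo
  mid=-1.98051 |R|=0.98051 →hi
  mid=-1.99677 |R|=0.99677 →hi
  mid=-2.00490 |R|=1.00490 →lo
  ...
  [-2.00007,-1.99995] ⇒ x*=-2.0000
Stable set (-2.0000, 0).

(-2.0000, 0).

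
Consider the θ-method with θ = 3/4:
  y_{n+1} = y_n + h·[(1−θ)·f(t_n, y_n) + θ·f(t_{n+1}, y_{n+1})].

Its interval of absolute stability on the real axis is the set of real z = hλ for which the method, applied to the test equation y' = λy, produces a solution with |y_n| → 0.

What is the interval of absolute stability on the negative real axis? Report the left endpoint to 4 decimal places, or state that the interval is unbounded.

unbounded; (−∞, 0).

On y'=λy, z=hλ:
  y_{n+1} = y_n + z·[1/4·y_n + 3/4·y_{n+1}] ⇒ (1 − 3/4z)y_{n+1} = (1 + 1/4z)y_n
  ⇒ R(z) = (1 + 1/4z)/(1 − 3/4z).

Need |R(x)|<1, x<0.
x=-1.66: |R|=0.2606
x=-2: |R|=0.2000
x=-10: |R|=0.1765
x=-100: |R|=0.3158
θ=3/4≥1/2 ⇒ |1+1/4x|<|1−3/4x| ∀x<0 ⇒ stable on all of ℝ⁻.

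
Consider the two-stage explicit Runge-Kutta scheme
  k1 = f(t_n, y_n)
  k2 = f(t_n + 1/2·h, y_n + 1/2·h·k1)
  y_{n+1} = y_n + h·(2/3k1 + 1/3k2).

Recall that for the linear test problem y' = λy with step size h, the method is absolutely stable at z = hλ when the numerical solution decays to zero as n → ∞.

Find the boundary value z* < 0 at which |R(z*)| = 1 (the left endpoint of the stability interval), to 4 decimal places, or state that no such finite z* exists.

z* = -6.0000.

On y'=λy, z=hλ:
  k1=λy_n ⇒ h·k1=z·y_n;  k2=λ(1+1/2z)y_n ⇒ h·k2=z(1+1/2z)y_n
  y_{n+1}/y_n = 1 + 2/3z + 1/3z(1+1/2z) = 1 + z + 1/6z²
  R(z) = 1 + z + 1/6z².

Need |R(x)|<1, x<0.
x=-1.12: |R|=0.0891
R=1: x+1/6x²=0 ⇒ x=−6=-6.0000; min R=1−1/(4·1/6)=-0.5000>−1
Confirm numerically:
  x=-4.948: |R|=0.13245 <1
  x=-3.852: |R|=0.37902 <1
  x=-2.867: |R|=0.49705 <1
  x=-2.506: |R|=0.45933 <1
  x=-6.200: |R|=1.20667 >1
  x=-6.139: |R|=1.14222 >1
Stable set (-6.0000, 0).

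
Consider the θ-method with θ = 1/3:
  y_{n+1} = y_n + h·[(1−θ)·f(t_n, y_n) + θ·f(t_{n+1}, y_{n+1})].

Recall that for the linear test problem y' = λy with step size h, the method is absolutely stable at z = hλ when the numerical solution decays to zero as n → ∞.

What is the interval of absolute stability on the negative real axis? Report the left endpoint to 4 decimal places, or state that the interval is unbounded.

(-6.0000, 0).

Set f=λy, z=hλ:
  y_{n+1} = y_n + z·[2/3·y_n + 1/3·y_{n+1}] ⇒ (1 − 1/3z)y_{n+1} = (1 + 2/3z)y_n
  Hence R(z) = (1 + 2/3z)/(1 − 1/3z).

Need |R(x)|<1, x<0.
x=-1.67: |R|=0.0728
R=−1: 1+2/3x = −1+1/3x ⇒ -1/3x=2 ⇒ x=2/(-1/3)=-6.0000
Confirm numerically:
  x=-4.075: |R|=0.72792 <1
  x=-3.071: |R|=0.51754 <1
  x=-3.042: |R|=0.51043 <1
  x=-2.439: |R|=0.34528 <1
  x=-6.301: |R|=1.03236 >1
  x=-6.170: |R|=1.01854 >1
Stable set (-6.0000, 0).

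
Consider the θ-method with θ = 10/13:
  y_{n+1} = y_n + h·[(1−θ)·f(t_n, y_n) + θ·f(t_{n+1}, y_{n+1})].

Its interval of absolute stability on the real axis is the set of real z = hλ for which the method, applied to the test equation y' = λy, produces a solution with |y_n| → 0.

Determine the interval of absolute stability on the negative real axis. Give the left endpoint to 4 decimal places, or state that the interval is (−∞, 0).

On y'=λy, z=hλ:
  y_{n+1} = y_n + z·[3/13·y_n + 10/13·y_{n+1}] ⇒ (1 − 10/13z)y_{n+1} = (1 + 3/13z)y_n
  so R(z) = (1 + 3/13z)/(1 − 10/13z).

Need |R(x)|<1, x<0.
x=-1.25: |R|=0.3627
x=-2: |R|=0.2121
x=-10: |R|=0.1504
x=-100: |R|=0.2833
θ=10/13≥1/2 ⇒ |1+3/13x|<|1−10/13x| ∀x<0 ⇒ stable on all of ℝ⁻.

unbounded; (−∞, 0).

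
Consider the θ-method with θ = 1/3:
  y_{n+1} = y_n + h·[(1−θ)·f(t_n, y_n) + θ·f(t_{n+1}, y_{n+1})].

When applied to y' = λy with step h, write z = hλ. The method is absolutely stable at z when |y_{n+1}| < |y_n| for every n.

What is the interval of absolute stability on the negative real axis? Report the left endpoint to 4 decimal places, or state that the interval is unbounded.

(-6.0000, 0).

Test eqn y'=λy, z=hλ:
  y_{n+1} = y_n + z·[2/3·y_n + 1/3·y_{n+1}] ⇒ (1 − 1/3z)y_{n+1} = (1 + 2/3z)y_n
  R(z) = (1 + 2/3z)/(1 − 1/3z).

Find x<0 with |R(x)|<1.
x=-1.76: |R|=0.1092
R=−1: 1+2/3x = −1+1/3x ⇒ -1/3x=2 ⇒ x=2/(-1/3)=-6.0000
Confirm numerically:
  x=-4.454: |R|=0.79259 <1
  x=-3.618: |R|=0.64007 <1
  x=-3.598: |R|=0.63595 <1
  x=-3.264: |R|=0.56322 <1
  x=-6.091: |R|=1.01001 >1
  x=-6.066: |R|=1.00728 >1
Interval (-6.0000, 0).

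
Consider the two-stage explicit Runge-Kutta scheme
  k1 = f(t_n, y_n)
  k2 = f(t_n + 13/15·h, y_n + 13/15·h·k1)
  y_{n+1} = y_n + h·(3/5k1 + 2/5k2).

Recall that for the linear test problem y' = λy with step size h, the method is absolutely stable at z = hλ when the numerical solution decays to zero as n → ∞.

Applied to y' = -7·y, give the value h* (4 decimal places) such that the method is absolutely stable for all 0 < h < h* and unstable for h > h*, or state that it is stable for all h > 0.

With y'=λy (z=hλ):
  k1=λy_n ⇒ h·k1=z·y_n;  k2=λ(1+13/15z)y_n ⇒ h·k2=z(1+13/15z)y_n
  y_{n+1}/y_n = 1 + 3/5z + 2/5z(1+13/15z) = 1 + z + 26/75z²
  Hence R(z) = 1 + z + 26/75z².

Find x<0 with |R(x)|<1.
x=-1.19: |R|=0.3009
R=1: x+26/75x²=0 ⇒ x=−75/26=-2.8846; min R=1−1/(4·26/75)=0.2788>−1
Confirm numerically:
  x=-2.801: |R|=0.91881 <1
  x=-2.497: |R|=0.66447 <1
  x=-2.472: |R|=0.64641 <1
  x=-2.160: |R|=0.45741 <1
  x=-3.445: |R|=1.66925 >1
  x=-3.220: |R|=1.37438 >1
So |R|<1 on (-2.8846, 0).

(-2.8846,0); λ=-7 ⇒ h* = (75/26)/7 = 0.4121.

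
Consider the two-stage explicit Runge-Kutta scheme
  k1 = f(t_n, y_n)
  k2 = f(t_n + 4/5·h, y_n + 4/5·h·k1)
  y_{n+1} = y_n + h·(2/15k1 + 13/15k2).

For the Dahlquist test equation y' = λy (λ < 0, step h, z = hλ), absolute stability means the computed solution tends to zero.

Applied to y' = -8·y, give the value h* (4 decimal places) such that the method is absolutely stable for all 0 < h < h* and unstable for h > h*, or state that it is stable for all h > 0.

Set f=λy, z=hλ:
  k1=λy_n ⇒ h·k1=z·y_n;  k2=λ(1+4/5z)y_n ⇒ h·k2=z(1+4/5z)y_n
  y_{n+1}/y_n = 1 + 2/15z + 13/15z(1+4/5z) = 1 + z + 52/75z²
  R(z) = 1 + z + 52/75z².

Boundary: |R(x)|=1, x<0.
x=-0.44: |R|=0.6942
R=1: x+52/75x²=0 ⇒ x=−75/52=-1.4423; min R=1−1/(4·52/75)=0.6394>−1
Confirm numerically:
  x=-0.757: |R|=0.64031 <1
  x=-0.707: |R|=0.63956 <1
  x=-0.582: |R|=0.65285 <1
  x=-1.906: |R|=1.61277 >1
  x=-1.810: |R|=1.46143 >1
  x=-1.532: |R|=1.09527 >1
So |R|<1 on (-1.4423, 0).

(-1.4423,0); λ=-8 ⇒ h* = (75/52)/8 = 0.1803.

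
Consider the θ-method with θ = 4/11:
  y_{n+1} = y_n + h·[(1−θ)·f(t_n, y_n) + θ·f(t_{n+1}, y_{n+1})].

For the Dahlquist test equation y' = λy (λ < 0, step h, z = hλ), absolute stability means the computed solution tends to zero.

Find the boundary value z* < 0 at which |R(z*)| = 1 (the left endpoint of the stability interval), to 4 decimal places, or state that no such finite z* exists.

Set f=λy, z=hλ:
  y_{n+1} = y_n + z·[7/11·y_n + 4/11·y_{n+1}] ⇒ (1 − 4/11z)y_{n+1} = (1 + 7/11z)y_n
  R(z) = (1 + 7/11z)/(1 − 4/11z).

Need |R(x)|<1, x<0.
x=-1.67: |R|=0.0390
R=−1: 1+7/11x = −1+4/11x ⇒ -3/11x=2 ⇒ x=2/(-3/11)=-7.3333
Confirm numerically:
  x=-7.089: |R|=0.98138 <1
  x=-6.828: |R|=0.96043 <1
  x=-5.171: |R|=0.79526 <1
  x=-3.153: |R|=0.46887 <1
  x=-7.818: |R|=1.03440 >1
  x=-7.626: |R|=1.02115 >1
Stable set (-7.3333, 0).

z* = -7.3333.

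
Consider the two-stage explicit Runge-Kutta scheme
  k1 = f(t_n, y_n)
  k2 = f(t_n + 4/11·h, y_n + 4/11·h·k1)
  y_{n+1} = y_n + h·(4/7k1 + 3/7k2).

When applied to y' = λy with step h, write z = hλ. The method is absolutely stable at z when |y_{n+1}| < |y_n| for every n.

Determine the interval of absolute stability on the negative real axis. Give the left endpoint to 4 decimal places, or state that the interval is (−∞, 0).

With y'=λy (z=hλ):
  k1=λy_n ⇒ h·k1=z·y_n;  k2=λ(1+4/11z)y_n ⇒ h·k2=z(1+4/11z)y_n
  y_{n+1}/y_n = 1 + 4/7z + 3/7z(1+4/11z) = 1 + z + 12/77z²
  so R(z) = 1 + z + 12/77z².

Need |R(x)|<1, x<0.
x=-1.18: |R|=0.0370
R=1: x+12/77x²=0 ⇒ x=−77/12=-6.4167; min R=1−1/(4·12/77)=-0.6042>−1
Confirm numerically:
  x=-6.085: |R|=0.68548 <1
  x=-5.023: |R|=0.09097 <1
  x=-3.692: |R|=0.56771 <1
  x=-3.084: |R|=0.60176 <1
  x=-6.959: |R|=1.58817 >1
  x=-6.946: |R|=1.57300 >1
  x=-6.634: |R|=1.22469 >1
Interval (-6.4167, 0).

z∈(-6.4167,0).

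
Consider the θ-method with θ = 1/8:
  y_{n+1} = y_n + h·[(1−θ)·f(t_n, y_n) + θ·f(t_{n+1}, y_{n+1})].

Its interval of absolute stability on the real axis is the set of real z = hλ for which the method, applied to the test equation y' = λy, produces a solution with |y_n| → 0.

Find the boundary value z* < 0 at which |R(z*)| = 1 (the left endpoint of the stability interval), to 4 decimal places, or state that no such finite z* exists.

left endpoint -2.6667.

With y'=λy (z=hλ):
  y_{n+1} = y_n + z·[7/8·y_n + 1/8·y_{n+1}] ⇒ (1 − 1/8z)y_{n+1} = (1 + 7/8z)y_n
  ⇒ R(z) = (1 + 7/8z)/(1 − 1/8z).

Need |R(x)|<1, x<0.
x=-1.33: |R|=0.1404
R=−1: 1+7/8x = −1+1/8x ⇒ -3/4x=2 ⇒ x=2/(-3/4)=-2.6667
Confirm numerically:
  x=-1.785: |R|=0.45938 <1
  x=-1.290: |R|=0.11087 <1
  x=-1.236: |R|=0.07059 <1
  x=-3.015: |R|=1.18974 >1
  x=-2.936: |R|=1.14777 >1
  x=-2.849: |R|=1.10084 >1
Interval (-2.6667, 0).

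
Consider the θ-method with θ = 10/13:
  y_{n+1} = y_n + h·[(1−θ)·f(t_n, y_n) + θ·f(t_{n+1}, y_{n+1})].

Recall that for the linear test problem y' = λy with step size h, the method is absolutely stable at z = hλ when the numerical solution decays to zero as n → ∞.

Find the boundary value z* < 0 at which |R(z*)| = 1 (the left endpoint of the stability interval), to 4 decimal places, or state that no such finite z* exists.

On y'=λy, z=hλ:
  y_{n+1} = y_n + z·[3/13·y_n + 10/13·y_{n+1}] ⇒ (1 − 10/13z)y_{n+1} = (1 + 3/13z)y_n
  so R(z) = (1 + 3/13z)/(1 − 10/13z).

Boundary: |R(x)|=1, x<0.
x=-1.27: |R|=0.3576
x=-2: |R|=0.2121
x=-10: |R|=0.1504
x=-100: |R|=0.2833
θ=10/13≥1/2 ⇒ |1+3/13x|<|1−10/13x| ∀x<0 ⇒ interval (−∞,0).

(−∞, 0) — no finite endpoint.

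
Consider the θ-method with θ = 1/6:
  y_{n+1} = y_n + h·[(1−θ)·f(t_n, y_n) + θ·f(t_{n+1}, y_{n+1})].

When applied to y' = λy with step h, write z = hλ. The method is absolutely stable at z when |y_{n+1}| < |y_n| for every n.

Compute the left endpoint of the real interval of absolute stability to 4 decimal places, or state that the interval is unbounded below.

With y'=λy (z=hλ):
  y_{n+1} = y_n + z·[5/6·y_n + 1/6·y_{n+1}] ⇒ (1 − 1/6z)y_{n+1} = (1 + 5/6z)y_n
  Hence R(z) = (1 + 5/6z)/(1 − 1/6z).

Boundary: |R(x)|=1, x<0.
x=-1.53: |R|=0.2191
R=−1: 1+5/6x = −1+1/6x ⇒ -2/3x=2 ⇒ x=2/(-2/3)=-3.0000
Confirm numerically:
  x=-2.521: |R|=0.77514 <1
  x=-2.001: |R|=0.50056 <1
  x=-1.525: |R|=0.21595 <1
  x=-1.361: |R|=0.10936 <1
  x=-3.296: |R|=1.12737 >1
  x=-3.227: |R|=1.09841 >1
Interval (-3.0000, 0).

left endpoint -3.0000.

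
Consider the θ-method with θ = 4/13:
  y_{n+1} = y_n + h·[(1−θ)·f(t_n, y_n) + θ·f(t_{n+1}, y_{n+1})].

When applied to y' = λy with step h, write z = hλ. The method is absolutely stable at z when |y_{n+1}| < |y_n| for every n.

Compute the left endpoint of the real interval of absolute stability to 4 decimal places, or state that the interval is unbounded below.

z* = -5.2000.

Test eqn y'=λy, z=hλ:
  y_{n+1} = y_n + z·[9/13·y_n + 4/13·y_{n+1}] ⇒ (1 − 4/13z)y_{n+1} = (1 + 9/13z)y_n
  so R(z) = (1 + 9/13z)/(1 − 4/13z).

Solve |R(x)|<1 on ℝ⁻.
x=-1.43: |R|=0.0069
R=−1: 1+9/13x = −1+4/13x ⇒ -5/13x=2 ⇒ x=2/(-5/13)=-5.2000
Confirm numerically:
  x=-5.067: |R|=0.98001 <1
  x=-3.392: |R|=0.65974 <1
  x=-3.107: |R|=0.58845 <1
  x=-2.872: |R|=0.52467 <1
  x=-5.699: |R|=1.06970 >1
  x=-5.591: |R|=1.05528 >1
  x=-5.254: |R|=1.00794 >1
So |R|<1 on (-5.2000, 0).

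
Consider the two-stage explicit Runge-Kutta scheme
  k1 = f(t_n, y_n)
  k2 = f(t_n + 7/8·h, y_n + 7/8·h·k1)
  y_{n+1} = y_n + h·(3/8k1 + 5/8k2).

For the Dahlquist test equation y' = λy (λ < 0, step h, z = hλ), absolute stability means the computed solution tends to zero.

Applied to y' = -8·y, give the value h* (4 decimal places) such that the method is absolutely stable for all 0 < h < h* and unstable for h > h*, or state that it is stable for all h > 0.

Set f=λy, z=hλ:
  k1=λy_n ⇒ h·k1=z·y_n;  k2=λ(1+7/8z)y_n ⇒ h·k2=z(1+7/8z)y_n
  y_{n+1}/y_n = 1 + 3/8z + 5/8z(1+7/8z) = 1 + z + 35/64z²
  ⇒ R(z) = 1 + z + 35/64z².

Solve |R(x)|<1 on ℝ⁻.
x=-1.09: |R|=0.5597
R=1: x+35/64x²=0 ⇒ x=−64/35=-1.8286; min R=1−1/(4·35/64)=0.5429>−1
Confirm numerically:
  x=-1.580: |R|=0.78522 <1
  x=-0.804: |R|=0.54951 <1
  x=-0.761: |R|=0.55571 <1
  x=-2.376: |R|=1.71131 >1
  x=-1.942: |R|=1.12046 >1
Interval (-1.8286, 0).

(-1.8286,0); λ=-8 ⇒ h* = (64/35)/8 = 0.2286.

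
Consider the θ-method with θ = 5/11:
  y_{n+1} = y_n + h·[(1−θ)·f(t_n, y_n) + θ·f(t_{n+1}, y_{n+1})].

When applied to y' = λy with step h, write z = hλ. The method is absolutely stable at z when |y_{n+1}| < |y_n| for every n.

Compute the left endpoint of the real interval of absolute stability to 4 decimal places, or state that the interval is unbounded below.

z* = -22.0000.

Set f=λy, z=hλ:
  y_{n+1} = y_n + z·[6/11·y_n + 5/11·y_{n+1}] ⇒ (1 − 5/11z)y_{n+1} = (1 + 6/11z)y_n
  so R(z) = (1 + 6/11z)/(1 − 5/11z).

Find x<0 with |R(x)|<1.
x=-1.06: |R|=0.2847
R=−1: 1+6/11x = −1+5/11x ⇒ -1/11x=2 ⇒ x=2/(-1/11)=-22.0000
Confirm numerically:
  x=-21.558: |R|=0.99628 <1
  x=-20.131: |R|=0.98326 <1
  x=-18.405: |R|=0.96511 <1
  x=-13.519: |R|=0.89209 <1
  x=-22.560: |R|=1.00452 >1
  x=-22.209: |R|=1.00171 >1
Interval (-22.0000, 0).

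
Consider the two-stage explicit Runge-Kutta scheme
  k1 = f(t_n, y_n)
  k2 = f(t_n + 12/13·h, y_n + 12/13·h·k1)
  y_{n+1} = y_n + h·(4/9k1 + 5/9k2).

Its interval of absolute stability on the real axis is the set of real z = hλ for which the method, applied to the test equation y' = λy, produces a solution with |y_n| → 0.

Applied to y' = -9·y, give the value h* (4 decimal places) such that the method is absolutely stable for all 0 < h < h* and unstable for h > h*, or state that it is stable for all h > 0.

(-1.9500,0); λ=-9 ⇒ h* = (39/20)/9 = 0.2167.

Test eqn y'=λy, z=hλ:
  k1=λy_n ⇒ h·k1=z·y_n;  k2=λ(1+12/13z)y_n ⇒ h·k2=z(1+12/13z)y_n
  y_{n+1}/y_n = 1 + 4/9z + 5/9z(1+12/13z) = 1 + z + 20/39z²
  Hence R(z) = 1 + z + 20/39z².

Solve |R(x)|<1 on ℝ⁻.
x=-0.32: |R|=0.7325
R=1: x+20/39x²=0 ⇒ x=−39/20=-1.9500; min R=1−1/(4·20/39)=0.5125>−1
Confirm numerically:
  x=-1.909: |R|=0.95986 <1
  x=-1.731: |R|=0.80560 <1
  x=-1.554: |R|=0.68442 <1
  x=-2.362: |R|=1.49905 >1
  x=-2.155: |R|=1.22655 >1
So |R|<1 on (-1.9500, 0).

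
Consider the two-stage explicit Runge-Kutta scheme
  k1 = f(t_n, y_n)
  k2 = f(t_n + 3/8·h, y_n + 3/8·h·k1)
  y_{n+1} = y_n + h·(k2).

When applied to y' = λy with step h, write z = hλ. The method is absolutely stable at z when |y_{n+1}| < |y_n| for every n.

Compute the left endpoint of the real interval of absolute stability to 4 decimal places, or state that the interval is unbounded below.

z* = -2.6667.

Test eqn y'=λy, z=hλ:
  k1=λy_n ⇒ h·k1=z·y_n;  k2=λ(1+3/8z)y_n ⇒ h·k2=z(1+3/8z)y_n
  y_{n+1}/y_n = 1 + z(1+3/8z) = 1 + z + 3/8z²
  so R(z) = 1 + z + 3/8z².

Find x<0 with |R(x)|<1.
x=-0.74: |R|=0.4653
R=1: x+3/8x²=0 ⇒ x=−8/3=-2.6667; min R=1−1/(4·3/8)=0.3333>−1
Confirm numerically:
  x=-1.582: |R|=0.35652 <1
  x=-1.565: |R|=0.35346 <1
  x=-1.218: |R|=0.33832 <1
  x=-3.199: |R|=1.63860 >1
  x=-2.793: |R|=1.13232 >1
  x=-2.736: |R|=1.07114 >1
Stable set (-2.6667, 0).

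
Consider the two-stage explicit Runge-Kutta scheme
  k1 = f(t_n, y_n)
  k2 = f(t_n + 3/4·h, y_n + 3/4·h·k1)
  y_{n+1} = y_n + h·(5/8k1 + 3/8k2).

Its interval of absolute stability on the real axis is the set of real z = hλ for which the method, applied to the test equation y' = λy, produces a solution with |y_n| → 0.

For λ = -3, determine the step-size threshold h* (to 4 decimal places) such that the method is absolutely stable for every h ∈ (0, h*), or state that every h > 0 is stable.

(-3.5556,0); λ=-3 ⇒ h* = (32/9)/3 = 1.1852.

Set f=λy, z=hλ:
  k1=λy_n ⇒ h·k1=z·y_n;  k2=λ(1+3/4z)y_n ⇒ h·k2=z(1+3/4z)y_n
  y_{n+1}/y_n = 1 + 5/8z + 3/8z(1+3/4z) = 1 + z + 9/32z²
  ⇒ R(z) = 1 + z + 9/32z².

Solve |R(x)|<1 on ℝ⁻.
x=-0.99: |R|=0.2857
R=1: x+9/32x²=0 ⇒ x=−32/9=-3.5556; min R=1−1/(4·9/32)=0.1111>−1
Confirm numerically:
  x=-3.402: |R|=0.85308 <1
  x=-3.289: |R|=0.75343 <1
  x=-2.657: |R|=0.32853 <1
  x=-3.934: |R|=1.41873 >1
  x=-3.879: |R|=1.35287 >1
Stable set (-3.5556, 0).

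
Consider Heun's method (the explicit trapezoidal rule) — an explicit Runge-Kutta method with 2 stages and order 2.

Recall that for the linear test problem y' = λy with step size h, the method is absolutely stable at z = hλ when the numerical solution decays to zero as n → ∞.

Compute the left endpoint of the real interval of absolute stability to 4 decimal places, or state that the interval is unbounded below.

On y'=λy, z=hλ:
  order 2, 2-stage ⇒ R(z)=1+z+z^2/2
  (e.g. R(-0.41)=0.67405, |R|=0.67405)

Boundary: |R(x)|=1, x<0.
x=-0.41: |R|=0.6741
|R(-1.97)|=0.9704 |R(-1.14)|=0.5098 |R(-0.78)|=0.5242
Bisect:
  x_lo=-2.5559 |R|=1.7104  x_hi=-0.3878 |R|=0.6874
  mid=-1.47183 |R|=0.61131 →hi
  mid=-2.01386 |R|=1.01396 →lo
  mid=-1.74285 |R|=0.77591 →hi
  mid=-1.87836 |R|=0.88575 →hi
  mid=-1.94611 |R|=0.94756 →hi
  mid=-1.97999 |R|=0.98019 →hi
  mid=-1.99693 |R|=0.99693 →hi
  ...
  [-2.00010,-1.99997] ⇒ x*=-2.0000
So |R|<1 on (-2.0000, 0).

left endpoint -2.0000.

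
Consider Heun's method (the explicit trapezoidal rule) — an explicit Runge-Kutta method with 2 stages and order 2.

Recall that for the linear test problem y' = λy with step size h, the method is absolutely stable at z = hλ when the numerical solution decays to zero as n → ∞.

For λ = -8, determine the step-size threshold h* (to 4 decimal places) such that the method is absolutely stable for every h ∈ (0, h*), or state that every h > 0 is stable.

On y'=λy, z=hλ:
  order 2, 2-stage ⇒ R(z)=1+z+z^2/2
  (e.g. R(-1.36)=0.56480, |R|=0.56480)

Boundary: |R(x)|=1, x<0.
x=-1.36: |R|=0.5648
|R(-1.62)|=0.6922 |R(-1.19)|=0.5181 |R(-0.72)|=0.5392
Bisect:
  x_lo=-2.8757 |R|=2.2592  x_hi=-0.1230 |R|=0.8845
  mid=-1.49938 |R|=0.62469 →hi
  mid=-2.18755 |R|=1.20514 →lo
  mid=-1.84346 |R|=0.85572 →hi
  mid=-2.01551 |R|=1.01563 →lo
  mid=-1.92949 |R|=0.93197 →hi
  mid=-1.97250 |R|=0.97287 →hi
  mid=-1.99400 |R|=0.99402 →hi
  mid=-2.00475 |R|=1.00477 →lo
  mid=-1.99938 |R|=0.99938 →hi
  ...
  [-2.00005,-1.99988] ⇒ x*=-2.0000
So |R|<1 on (-2.0000, 0).

(-2.0000,0); λ=-8 ⇒ h* = 0.2500.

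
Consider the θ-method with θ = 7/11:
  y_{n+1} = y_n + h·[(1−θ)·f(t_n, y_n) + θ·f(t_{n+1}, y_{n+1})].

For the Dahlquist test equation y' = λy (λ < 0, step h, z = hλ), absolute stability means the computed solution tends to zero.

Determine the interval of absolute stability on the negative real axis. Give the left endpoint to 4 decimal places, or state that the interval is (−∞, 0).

interval (−∞, 0).

On y'=λy, z=hλ:
  y_{n+1} = y_n + z·[4/11·y_n + 7/11·y_{n+1}] ⇒ (1 − 7/11z)y_{n+1} = (1 + 4/11z)y_n
  Hence R(z) = (1 + 4/11z)/(1 − 7/11z).

Boundary: |R(x)|=1, x<0.
x=-1.73: |R|=0.1765
x=-2: |R|=0.1200
x=-10: |R|=0.3580
x=-100: |R|=0.5471
θ=7/11≥1/2 ⇒ |1+4/11x|<|1−7/11x| ∀x<0 ⇒ stable on all of ℝ⁻.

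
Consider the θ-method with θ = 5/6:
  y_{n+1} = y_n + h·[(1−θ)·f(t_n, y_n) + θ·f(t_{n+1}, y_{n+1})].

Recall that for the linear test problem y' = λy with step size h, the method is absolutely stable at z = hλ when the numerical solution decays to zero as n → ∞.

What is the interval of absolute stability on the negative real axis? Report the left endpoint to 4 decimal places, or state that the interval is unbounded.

(−∞, 0) — no finite endpoint.

Set f=λy, z=hλ:
  y_{n+1} = y_n + z·[1/6·y_n + 5/6·y_{n+1}] ⇒ (1 − 5/6z)y_{n+1} = (1 + 1/6z)y_n
  so R(z) = (1 + 1/6z)/(1 − 5/6z).

Find x<0 with |R(x)|<1.
x=-1.5: |R|=0.3333
x=-2: |R|=0.2500
x=-10: |R|=0.0714
x=-100: |R|=0.1858
θ=5/6≥1/2 ⇒ |1+1/6x|<|1−5/6x| ∀x<0 ⇒ stable on all of ℝ⁻.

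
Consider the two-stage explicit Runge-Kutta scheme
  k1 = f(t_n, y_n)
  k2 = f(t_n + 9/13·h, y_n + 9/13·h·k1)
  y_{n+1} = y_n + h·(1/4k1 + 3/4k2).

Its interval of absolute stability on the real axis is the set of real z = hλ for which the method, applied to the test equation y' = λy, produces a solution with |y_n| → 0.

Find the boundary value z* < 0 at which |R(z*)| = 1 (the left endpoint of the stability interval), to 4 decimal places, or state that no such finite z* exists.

left endpoint -1.9259.

Test eqn y'=λy, z=hλ:
  k1=λy_n ⇒ h·k1=z·y_n;  k2=λ(1+9/13z)y_n ⇒ h·k2=z(1+9/13z)y_n
  y_{n+1}/y_n = 1 + 1/4z + 3/4z(1+9/13z) = 1 + z + 27/52z²
  R(z) = 1 + z + 27/52z².

Need |R(x)|<1, x<0.
x=-1: |R|=0.5192
R=1: x+27/52x²=0 ⇒ x=−52/27=-1.9259; min R=1−1/(4·27/52)=0.5185>−1
Confirm numerically:
  x=-1.819: |R|=0.89901 <1
  x=-1.433: |R|=0.63323 <1
  x=-1.265: |R|=0.56589 <1
  x=-1.232: |R|=0.55610 <1
  x=-2.439: |R|=1.64976 >1
  x=-2.328: |R|=1.48601 >1
  x=-1.951: |R|=1.02540 >1
Interval (-1.9259, 0).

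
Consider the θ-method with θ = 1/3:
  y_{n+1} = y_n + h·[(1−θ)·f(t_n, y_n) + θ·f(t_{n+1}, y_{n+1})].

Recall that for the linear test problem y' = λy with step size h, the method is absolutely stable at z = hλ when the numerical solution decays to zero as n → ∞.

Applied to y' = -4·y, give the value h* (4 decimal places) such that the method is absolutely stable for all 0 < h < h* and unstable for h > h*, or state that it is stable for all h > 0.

(-6.0000,0); λ=-4 ⇒ h* = (6)/4 = 1.5000.

Test eqn y'=λy, z=hλ:
  y_{n+1} = y_n + z·[2/3·y_n + 1/3·y_{n+1}] ⇒ (1 − 1/3z)y_{n+1} = (1 + 2/3z)y_n
  Hence R(z) = (1 + 2/3z)/(1 − 1/3z).

Solve |R(x)|<1 on ℝ⁻.
x=-1.71: |R|=0.0892
R=−1: 1+2/3x = −1+1/3x ⇒ -1/3x=2 ⇒ x=2/(-1/3)=-6.0000
Confirm numerically:
  x=-5.957: |R|=0.99520 <1
  x=-4.533: |R|=0.80526 <1
  x=-4.181: |R|=0.74669 <1
  x=-3.710: |R|=0.65872 <1
  x=-6.596: |R|=1.06211 >1
  x=-6.533: |R|=1.05591 >1
  x=-6.213: |R|=1.02312 >1
Interval (-6.0000, 0).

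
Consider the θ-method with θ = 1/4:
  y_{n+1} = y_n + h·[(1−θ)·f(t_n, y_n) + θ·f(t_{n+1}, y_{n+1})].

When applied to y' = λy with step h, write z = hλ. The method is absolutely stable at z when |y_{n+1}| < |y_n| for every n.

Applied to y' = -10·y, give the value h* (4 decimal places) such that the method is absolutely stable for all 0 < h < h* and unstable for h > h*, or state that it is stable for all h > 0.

(-4.0000,0); λ=-10 ⇒ h* = (4)/10 = 0.4000.

Set f=λy, z=hλ:
  y_{n+1} = y_n + z·[3/4·y_n + 1/4·y_{n+1}] ⇒ (1 − 1/4z)y_{n+1} = (1 + 3/4z)y_n
  R(z) = (1 + 3/4z)/(1 − 1/4z).

Boundary: |R(x)|=1, x<0.
x=-1.23: |R|=0.0593
R=−1: 1+3/4x = −1+1/4x ⇒ -1/2x=2 ⇒ x=2/(-1/2)=-4.0000
Confirm numerically:
  x=-2.729: |R|=0.62223 <1
  x=-2.700: |R|=0.61194 <1
  x=-1.782: |R|=0.23279 <1
  x=-4.589: |R|=1.13715 >1
  x=-4.545: |R|=1.12756 >1
  x=-4.373: |R|=1.08910 >1
Stable set (-4.0000, 0).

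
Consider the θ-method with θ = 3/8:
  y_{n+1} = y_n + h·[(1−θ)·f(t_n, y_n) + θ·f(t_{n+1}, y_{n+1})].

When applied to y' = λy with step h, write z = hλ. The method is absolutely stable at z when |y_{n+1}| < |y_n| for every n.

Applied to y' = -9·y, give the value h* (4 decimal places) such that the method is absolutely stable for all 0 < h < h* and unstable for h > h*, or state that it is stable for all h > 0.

Set f=λy, z=hλ:
  y_{n+1} = y_n + z·[5/8·y_n + 3/8·y_{n+1}] ⇒ (1 − 3/8z)y_{n+1} = (1 + 5/8z)y_n
  ⇒ R(z) = (1 + 5/8z)/(1 − 3/8z).

Find x<0 with |R(x)|<1.
x=-1.44: |R|=0.0649
R=−1: 1+5/8x = −1+3/8x ⇒ -1/4x=2 ⇒ x=2/(-1/4)=-8.0000
Confirm numerically:
  x=-6.868: |R|=0.92085 <1
  x=-4.434: |R|=0.66520 <1
  x=-3.980: |R|=0.59679 <1
  x=-8.323: |R|=1.01959 >1
  x=-8.297: |R|=1.01806 >1
Interval (-8.0000, 0).

(-8.0000,0); λ=-9 ⇒ h* = (8)/9 = 0.8889.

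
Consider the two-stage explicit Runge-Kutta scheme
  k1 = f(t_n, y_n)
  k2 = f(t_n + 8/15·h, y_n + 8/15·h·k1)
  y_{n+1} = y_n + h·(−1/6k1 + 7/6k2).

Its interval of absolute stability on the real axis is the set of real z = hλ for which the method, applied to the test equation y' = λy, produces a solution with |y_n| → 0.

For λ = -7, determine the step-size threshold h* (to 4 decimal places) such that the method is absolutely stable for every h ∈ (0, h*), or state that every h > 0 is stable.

(-1.6071,0); λ=-7 ⇒ h* = (45/28)/7 = 0.2296.

Set f=λy, z=hλ:
  k1=λy_n ⇒ h·k1=z·y_n;  k2=λ(1+8/15z)y_n ⇒ h·k2=z(1+8/15z)y_n
  y_{n+1}/y_n = 1 − 1/6z + 7/6z(1+8/15z) = 1 + z + 28/45z²
  Hence R(z) = 1 + z + 28/45z².

Solve |R(x)|<1 on ℝ⁻.
x=-0.52: |R|=0.6482
R=1: x+28/45x²=0 ⇒ x=−45/28=-1.6071; min R=1−1/(4·28/45)=0.5982>−1
Confirm numerically:
  x=-1.501: |R|=0.90087 <1
  x=-1.422: |R|=0.83619 <1
  x=-0.667: |R|=0.60982 <1
  x=-1.927: |R|=1.38352 >1
  x=-1.919: |R|=1.37237 >1
  x=-1.803: |R|=1.21973 >1
Stable set (-1.6071, 0).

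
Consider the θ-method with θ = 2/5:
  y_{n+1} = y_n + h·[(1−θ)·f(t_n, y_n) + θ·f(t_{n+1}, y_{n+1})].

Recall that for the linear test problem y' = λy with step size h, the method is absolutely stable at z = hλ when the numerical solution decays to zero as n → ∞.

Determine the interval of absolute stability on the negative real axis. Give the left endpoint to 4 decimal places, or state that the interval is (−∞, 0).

(-10.0000, 0).

On y'=λy, z=hλ:
  y_{n+1} = y_n + z·[3/5·y_n + 2/5·y_{n+1}] ⇒ (1 − 2/5z)y_{n+1} = (1 + 3/5z)y_n
  so R(z) = (1 + 3/5z)/(1 − 2/5z).

Solve |R(x)|<1 on ℝ⁻.
x=-1.41: |R|=0.0985
R=−1: 1+3/5x = −1+2/5x ⇒ -1/5x=2 ⇒ x=2/(-1/5)=-10.0000
Confirm numerically:
  x=-9.498: |R|=0.97908 <1
  x=-6.012: |R|=0.76574 <1
  x=-5.383: |R|=0.70715 <1
  x=-10.441: |R|=1.01704 >1
  x=-10.180: |R|=1.00710 >1
  x=-10.098: |R|=1.00389 >1
So |R|<1 on (-10.0000, 0).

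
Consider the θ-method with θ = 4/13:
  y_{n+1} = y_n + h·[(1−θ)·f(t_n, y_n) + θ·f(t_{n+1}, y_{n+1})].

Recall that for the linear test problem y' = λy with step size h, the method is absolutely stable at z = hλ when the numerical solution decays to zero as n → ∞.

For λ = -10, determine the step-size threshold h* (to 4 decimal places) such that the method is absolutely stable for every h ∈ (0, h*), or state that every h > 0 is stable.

On y'=λy, z=hλ:
  y_{n+1} = y_n + z·[9/13·y_n + 4/13·y_{n+1}] ⇒ (1 − 4/13z)y_{n+1} = (1 + 9/13z)y_n
  Hence R(z) = (1 + 9/13z)/(1 − 4/13z).

Need |R(x)|<1, x<0.
x=-0.64: |R|=0.4653
R=−1: 1+9/13x = −1+4/13x ⇒ -5/13x=2 ⇒ x=2/(-5/13)=-5.2000
Confirm numerically:
  x=-3.693: |R|=0.72868 <1
  x=-3.322: |R|=0.64280 <1
  x=-3.061: |R|=0.57633 <1
  x=-2.538: |R|=0.42510 <1
  x=-5.581: |R|=1.05393 >1
  x=-5.384: |R|=1.02664 >1
So |R|<1 on (-5.2000, 0).

(-5.2000,0); λ=-10 ⇒ h* = (26/5)/10 = 0.5200.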